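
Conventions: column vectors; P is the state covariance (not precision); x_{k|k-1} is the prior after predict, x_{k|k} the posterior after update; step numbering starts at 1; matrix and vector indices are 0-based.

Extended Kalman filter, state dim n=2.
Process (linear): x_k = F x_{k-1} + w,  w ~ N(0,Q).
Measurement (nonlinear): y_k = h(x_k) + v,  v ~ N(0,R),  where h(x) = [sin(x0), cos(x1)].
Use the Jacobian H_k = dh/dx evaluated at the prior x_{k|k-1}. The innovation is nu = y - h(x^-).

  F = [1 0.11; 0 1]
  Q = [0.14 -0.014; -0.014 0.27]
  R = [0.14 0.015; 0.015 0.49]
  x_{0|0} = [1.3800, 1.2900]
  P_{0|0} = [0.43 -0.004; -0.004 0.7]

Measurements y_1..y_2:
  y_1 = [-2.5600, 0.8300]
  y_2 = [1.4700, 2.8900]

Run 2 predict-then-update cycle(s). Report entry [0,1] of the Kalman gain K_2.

K[0,1] = -0.0331

step 1: x^-=[1.5219, 1.2900]  P^-=[0.5776 0.0590; 0.0590 0.9700]  H_jac=[0.0489 0.0000; 0.0000 -0.9608]  S=[0.1414 0.0122; 0.0122 1.3855]  K=[0.2034 -0.0427; 0.0786 -0.6734]  nu=[-3.5588, 0.5529]  x^+=[0.7745, 0.6378]  P^+=[0.5694 0.0186; 0.0186 0.3422]
step 2: x^-=[0.8447, 0.6378]  P^-=[0.7177 0.0422; 0.0422 0.6122]  H_jac=[0.6640 0.0000; 0.0000 -0.5954]  S=[0.4564 -0.0017; -0.0017 0.7071]  K=[1.0440 -0.0331; 0.0595 -0.5154]  nu=[0.7222, 2.0866]  x^+=[1.5297, -0.3946]  P^+=[0.2194 0.0009; 0.0009 0.4226]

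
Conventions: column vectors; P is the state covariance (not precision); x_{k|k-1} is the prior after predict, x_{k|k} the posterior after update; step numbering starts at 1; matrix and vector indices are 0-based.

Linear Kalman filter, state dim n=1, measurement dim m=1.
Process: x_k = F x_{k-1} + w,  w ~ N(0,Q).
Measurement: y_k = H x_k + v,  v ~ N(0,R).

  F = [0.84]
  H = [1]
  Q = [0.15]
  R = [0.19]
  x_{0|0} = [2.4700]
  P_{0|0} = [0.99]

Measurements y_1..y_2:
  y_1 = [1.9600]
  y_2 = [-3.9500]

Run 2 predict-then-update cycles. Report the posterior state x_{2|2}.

step 1: x^-=[2.0748]  P^-=[0.8485]  S=[1.0385]  K=[0.8171]  nu=[-0.1148]  x^+=[1.9810]  P^+=[0.1552]
step 2: x^-=[1.6640]  P^-=[0.2595]  S=[0.4495]  K=[0.5773]  nu=[-5.6140]  x^+=[-1.5772]  P^+=[0.1097]

x_post = [-1.5772]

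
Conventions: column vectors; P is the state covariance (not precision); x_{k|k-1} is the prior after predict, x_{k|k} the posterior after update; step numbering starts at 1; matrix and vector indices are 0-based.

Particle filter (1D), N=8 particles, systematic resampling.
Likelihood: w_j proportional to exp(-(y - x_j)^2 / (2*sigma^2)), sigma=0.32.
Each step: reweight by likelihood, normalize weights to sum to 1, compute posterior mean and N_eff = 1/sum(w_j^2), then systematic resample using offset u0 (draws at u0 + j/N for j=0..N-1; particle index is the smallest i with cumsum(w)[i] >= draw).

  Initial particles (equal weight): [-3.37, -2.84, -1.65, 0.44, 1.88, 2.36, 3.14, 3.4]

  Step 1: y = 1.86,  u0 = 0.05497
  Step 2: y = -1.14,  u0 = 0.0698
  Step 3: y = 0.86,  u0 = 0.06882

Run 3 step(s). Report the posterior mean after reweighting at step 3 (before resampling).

post_mean = 1.8800

step 1: w=[0.0000, 0.0000, 0.0000, 0.0000, 0.7716, 0.2281, 0.0003, 0.0000]  mean=1.9898  Neff=1.5446  idx=[4, 4, 4, 4, 4, 4, 5, 5]
step 2: w=[0.1667, 0.1667, 0.1667, 0.1667, 0.1667, 0.1667, 0.0000, 0.0000]  mean=1.8800  Neff=6.0000  idx=[0, 1, 1, 2, 3, 4, 4, 5]
step 3: w=[0.1250, 0.1250, 0.1250, 0.1250, 0.1250, 0.1250, 0.1250, 0.1250]  mean=1.8800  Neff=8.0000  idx=[0, 1, 2, 3, 4, 5, 6, 7]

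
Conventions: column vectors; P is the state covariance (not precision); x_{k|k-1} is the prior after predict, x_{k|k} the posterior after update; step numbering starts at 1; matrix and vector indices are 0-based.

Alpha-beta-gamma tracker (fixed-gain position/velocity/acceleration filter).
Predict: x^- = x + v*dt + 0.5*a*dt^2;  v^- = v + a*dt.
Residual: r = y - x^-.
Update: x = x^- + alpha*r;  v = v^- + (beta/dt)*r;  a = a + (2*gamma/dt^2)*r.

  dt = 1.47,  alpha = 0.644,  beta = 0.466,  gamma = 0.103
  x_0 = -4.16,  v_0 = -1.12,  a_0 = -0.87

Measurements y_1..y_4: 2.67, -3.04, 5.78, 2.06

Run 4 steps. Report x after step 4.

x_post = 3.4969

step 1: x_pred=-6.7464  r=9.4164  x^+=-0.6822  v^+=0.5862  a^+=0.0277
step 2: x_pred=0.2093  r=-3.2493  x^+=-1.8832  v^+=-0.4032  a^+=-0.2821
step 3: x_pred=-2.7808  r=8.5608  x^+=2.7324  v^+=1.8959  a^+=0.5340
step 4: x_pred=6.0964  r=-4.0364  x^+=3.4969  v^+=1.4014  a^+=0.1492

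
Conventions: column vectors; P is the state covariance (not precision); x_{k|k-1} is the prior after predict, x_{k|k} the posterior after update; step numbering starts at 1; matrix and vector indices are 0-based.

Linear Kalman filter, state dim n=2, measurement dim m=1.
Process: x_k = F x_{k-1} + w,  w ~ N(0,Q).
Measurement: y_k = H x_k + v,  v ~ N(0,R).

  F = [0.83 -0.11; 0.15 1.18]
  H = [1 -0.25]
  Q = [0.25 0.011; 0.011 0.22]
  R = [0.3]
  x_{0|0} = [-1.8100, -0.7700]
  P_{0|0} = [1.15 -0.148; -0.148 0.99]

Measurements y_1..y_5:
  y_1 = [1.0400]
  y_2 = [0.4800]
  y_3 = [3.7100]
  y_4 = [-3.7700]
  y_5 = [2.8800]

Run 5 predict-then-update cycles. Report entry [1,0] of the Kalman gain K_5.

step 1: x^-=[-1.4176, -1.1801]  P^-=[1.0812 -0.1168; -0.1168 1.5720]  S=[1.5379]  K=[0.7221; -0.3315]  nu=[2.1626]  x^+=[0.1439, -1.8970]  P^+=[0.2794 0.2513; 0.2513 1.4029]
step 2: x^-=[0.3281, -2.2169]  P^-=[0.4136 0.1056; 0.1056 2.2687]  S=[0.8026]  K=[0.4824; -0.5751]  nu=[-0.4023]  x^+=[0.1340, -1.9855]  P^+=[0.2268 0.3283; 0.3283 2.0033]
step 3: x^-=[0.3296, -2.3228]  P^-=[0.3705 0.0953; 0.0953 3.1307]  S=[0.8185]  K=[0.4236; -0.8397]  nu=[2.7997]  x^+=[1.5155, -4.6737]  P^+=[0.2237 0.3865; 0.3865 2.5535]
step 4: x^-=[1.7720, -5.2877]  P^-=[0.3644 0.0795; 0.0795 3.9174]  S=[0.8695]  K=[0.3963; -1.0349]  nu=[-6.8639]  x^+=[-0.9479, 1.8155]  P^+=[0.2279 0.4361; 0.4361 2.9862]
step 5: x^-=[-0.9865, 2.0001]  P^-=[0.3635 0.0717; 0.0717 4.5375]  S=[0.9113]  K=[0.3792; -1.1662]  nu=[4.3665]  x^+=[0.6695, -3.0920]  P^+=[0.2324 0.4747; 0.4747 3.2982]

K[1,0] = -1.1662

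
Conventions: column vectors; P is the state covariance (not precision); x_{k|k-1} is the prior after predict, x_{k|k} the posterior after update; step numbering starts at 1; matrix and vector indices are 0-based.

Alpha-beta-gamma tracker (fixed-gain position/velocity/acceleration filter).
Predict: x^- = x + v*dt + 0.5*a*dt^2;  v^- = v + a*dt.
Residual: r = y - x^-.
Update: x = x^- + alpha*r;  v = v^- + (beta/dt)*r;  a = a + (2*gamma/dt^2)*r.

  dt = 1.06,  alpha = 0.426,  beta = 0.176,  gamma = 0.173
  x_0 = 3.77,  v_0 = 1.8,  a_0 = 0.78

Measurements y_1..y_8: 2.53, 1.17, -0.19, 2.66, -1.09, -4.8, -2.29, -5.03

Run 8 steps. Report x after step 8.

step 1: x_pred=6.1162  r=-3.5862  x^+=4.5885  v^+=2.0314  a^+=-0.3243
step 2: x_pred=6.5595  r=-5.3895  x^+=4.2636  v^+=0.7927  a^+=-1.9840
step 3: x_pred=3.9892  r=-4.1792  x^+=2.2089  v^+=-2.0042  a^+=-3.2709
step 4: x_pred=-1.7532  r=4.4132  x^+=0.1268  v^+=-4.7386  a^+=-1.9119
step 5: x_pred=-5.9703  r=4.8803  x^+=-3.8913  v^+=-5.9550  a^+=-0.4091
step 6: x_pred=-10.4334  r=5.6334  x^+=-8.0336  v^+=-5.4533  a^+=1.3256
step 7: x_pred=-13.0693  r=10.7793  x^+=-8.4773  v^+=-2.2584  a^+=4.6450
step 8: x_pred=-8.2616  r=3.2316  x^+=-6.8849  v^+=3.2019  a^+=5.6401

x_post = -6.8849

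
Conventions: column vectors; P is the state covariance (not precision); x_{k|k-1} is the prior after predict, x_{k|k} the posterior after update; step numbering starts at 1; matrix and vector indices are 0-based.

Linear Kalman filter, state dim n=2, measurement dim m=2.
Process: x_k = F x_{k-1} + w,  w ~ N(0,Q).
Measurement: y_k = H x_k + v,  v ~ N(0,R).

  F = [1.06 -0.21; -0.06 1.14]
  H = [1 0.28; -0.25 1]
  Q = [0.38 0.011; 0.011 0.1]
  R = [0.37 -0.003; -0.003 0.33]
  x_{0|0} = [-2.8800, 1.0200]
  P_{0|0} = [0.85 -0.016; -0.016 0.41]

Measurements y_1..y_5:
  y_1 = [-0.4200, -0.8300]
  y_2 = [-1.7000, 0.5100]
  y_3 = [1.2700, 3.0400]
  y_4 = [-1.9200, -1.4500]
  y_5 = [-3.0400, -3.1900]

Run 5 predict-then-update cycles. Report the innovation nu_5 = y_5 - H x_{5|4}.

innov = [-1.9350, -3.5765]

step 1: x^-=[-3.2670, 1.3356]  P^-=[1.3603 -0.1607; -0.1607 0.6381]  S=[1.6903 -0.3139; -0.3139 1.1335]  K=[0.7338 -0.2386; 0.1283 0.6339]  nu=[2.4730, -2.9823]  x^+=[-0.7406, -0.2377]  P^+=[0.2756 -0.0120; -0.0120 0.2058]
step 2: x^-=[-0.7351, -0.2265]  P^-=[0.7041 -0.0705; -0.0705 0.3701]  S=[1.0636 -0.1410; -0.1410 0.7794]  K=[0.6163 -0.2049; 0.0995 0.5155]  nu=[-0.9015, 0.5527]  x^+=[-1.4039, -0.0312]  P^+=[0.2319 -0.0115; -0.0115 0.1669]
step 3: x^-=[-1.4816, 0.0486]  P^-=[0.6530 -0.0577; -0.0577 0.3194]  S=[1.0157 -0.1305; -0.1305 0.7190]  K=[0.6015 -0.1981; 0.0930 0.4811]  nu=[2.7379, 2.6210]  x^+=[-0.3540, 1.5643]  P^+=[0.2261 -0.0107; -0.0107 0.1558]
step 4: x^-=[-0.7037, 1.8045]  P^-=[0.6457 -0.0537; -0.0537 0.3048]  S=[1.0095 -0.1290; -0.1290 0.7020]  K=[0.5996 -0.1962; 0.0914 0.4701]  nu=[-1.7216, -3.4304]  x^+=[-1.0628, 0.0345]  P^+=[0.2253 -0.0102; -0.0102 0.1523]
step 5: x^-=[-1.1338, 0.1031]  P^-=[0.6444 -0.0523; -0.0523 0.3001]  S=[1.0087 -0.1287; -0.1287 0.6966]  K=[0.5994 -0.1956; 0.0910 0.4665]  nu=[-1.9350, -3.5765]  x^+=[-1.5941, -1.7413]  P^+=[0.2252 -0.0101; -0.0101 0.1511]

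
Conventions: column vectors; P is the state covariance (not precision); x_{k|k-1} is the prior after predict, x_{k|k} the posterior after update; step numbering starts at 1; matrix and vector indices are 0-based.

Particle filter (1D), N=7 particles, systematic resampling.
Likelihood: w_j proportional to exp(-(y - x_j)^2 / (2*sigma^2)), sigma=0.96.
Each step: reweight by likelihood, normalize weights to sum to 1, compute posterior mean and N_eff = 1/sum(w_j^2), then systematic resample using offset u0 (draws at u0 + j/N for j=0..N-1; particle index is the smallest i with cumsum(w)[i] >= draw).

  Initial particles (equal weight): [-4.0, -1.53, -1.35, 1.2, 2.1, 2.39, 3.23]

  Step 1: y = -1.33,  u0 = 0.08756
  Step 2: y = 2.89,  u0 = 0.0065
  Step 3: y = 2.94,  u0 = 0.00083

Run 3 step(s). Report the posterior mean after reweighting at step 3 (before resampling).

post_mean = -1.3762

step 1: w=[0.0103, 0.4814, 0.4919, 0.0153, 0.0008, 0.0003, 0.0000]  mean=-1.4211  Neff=2.1093  idx=[1, 1, 1, 2, 2, 2, 2]
step 2: w=[0.0812, 0.0812, 0.0812, 0.1891, 0.1891, 0.1891, 0.1891]  mean=-1.3938  Neff=6.1414  idx=[0, 1, 3, 4, 4, 5, 6]
step 3: w=[0.0727, 0.0727, 0.1709, 0.1709, 0.1709, 0.1709, 0.1709]  mean=-1.3762  Neff=6.3835  idx=[0, 1, 2, 3, 4, 5, 6]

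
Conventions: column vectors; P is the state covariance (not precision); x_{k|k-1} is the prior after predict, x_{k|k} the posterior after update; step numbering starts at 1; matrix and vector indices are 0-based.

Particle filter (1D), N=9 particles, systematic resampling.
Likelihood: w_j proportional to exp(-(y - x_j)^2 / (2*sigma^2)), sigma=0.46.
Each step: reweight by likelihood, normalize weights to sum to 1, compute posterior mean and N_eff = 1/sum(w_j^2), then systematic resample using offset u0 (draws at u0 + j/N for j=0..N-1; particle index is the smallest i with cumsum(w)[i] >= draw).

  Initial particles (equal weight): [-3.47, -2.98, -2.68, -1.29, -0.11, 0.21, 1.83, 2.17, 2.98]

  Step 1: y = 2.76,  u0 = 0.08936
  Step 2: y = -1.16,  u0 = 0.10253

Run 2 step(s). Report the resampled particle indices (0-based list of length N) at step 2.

resampled_idx = [0, 0, 0, 1, 1, 1, 2, 2, 2]

step 1: w=[0.0000, 0.0000, 0.0000, 0.0000, 0.0000, 0.0000, 0.0887, 0.3007, 0.6106]  mean=2.6344  Neff=2.1226  idx=[7, 7, 7, 8, 8, 8, 8, 8, 8]
step 2: w=[0.3333, 0.3333, 0.3333, 0.0000, 0.0000, 0.0000, 0.0000, 0.0000, 0.0000]  mean=2.1700  Neff=3.0000  idx=[0, 0, 0, 1, 1, 1, 2, 2, 2]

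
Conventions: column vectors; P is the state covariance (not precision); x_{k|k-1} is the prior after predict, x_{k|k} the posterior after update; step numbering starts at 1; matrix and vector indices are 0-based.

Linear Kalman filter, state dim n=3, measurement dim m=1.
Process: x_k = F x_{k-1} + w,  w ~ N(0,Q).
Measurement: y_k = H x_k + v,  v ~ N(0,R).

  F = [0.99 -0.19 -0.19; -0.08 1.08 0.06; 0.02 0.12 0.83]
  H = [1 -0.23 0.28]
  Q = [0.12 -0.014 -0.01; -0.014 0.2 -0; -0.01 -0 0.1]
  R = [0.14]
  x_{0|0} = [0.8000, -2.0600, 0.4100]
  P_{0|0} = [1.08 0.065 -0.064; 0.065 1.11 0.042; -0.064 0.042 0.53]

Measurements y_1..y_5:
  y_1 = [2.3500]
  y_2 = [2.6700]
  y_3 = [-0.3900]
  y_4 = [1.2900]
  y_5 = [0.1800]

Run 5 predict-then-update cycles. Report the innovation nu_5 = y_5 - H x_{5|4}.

innov = [-0.8609]

step 1: x^-=[1.1055, -2.2642, 0.1091]  P^-=[1.2404 -0.2767 -0.1500; -0.2767 1.4983 0.2114; -0.1500 0.2114 0.4881]  S=[1.5140]  K=[0.8336; -0.3713; -0.0409]  nu=[0.6932]  x^+=[1.6833, -2.5216, 0.0807]  P^+=[0.1884 0.1919 -0.0983; 0.1919 1.2896 0.1884; -0.0983 0.1884 0.4856]
step 2: x^-=[2.1303, -2.8531, -0.2019]  P^-=[0.3471 -0.1392 -0.2046; -0.1392 1.6994 0.3700; -0.2046 0.3700 0.4883]  S=[0.5171]  K=[0.6224; -0.8247; -0.2959]  nu=[-0.0599]  x^+=[2.0929, -2.8037, -0.1842]  P^+=[0.1468 0.1262 -0.1094; 0.1262 1.3477 0.2438; -0.1094 0.2438 0.4431]
step 3: x^-=[2.6397, -3.2065, -0.4474]  P^-=[0.3398 -0.2313 -0.2267; -0.2313 1.7853 0.4255; -0.2267 0.4255 0.4702]  S=[0.5358]  K=[0.6151; -0.9758; -0.3600]  nu=[-3.6419]  x^+=[0.3997, 0.3472, 0.8635]  P^+=[0.1371 0.0902 -0.1080; 0.0902 1.2752 0.2373; -0.1080 0.2373 0.4008]
step 4: x^-=[0.1657, 0.3948, 0.7663]  P^-=[0.3387 -0.2527 -0.2204; -0.2527 1.7059 0.4075; -0.2204 0.4075 0.4387]  S=[0.5437]  K=[0.6164; -0.9766; -0.3519]  nu=[1.0005]  x^+=[0.7824, -0.5823, 0.4143]  P^+=[0.1321 0.0746 -0.1025; 0.0746 1.1874 0.2207; -0.1025 0.2207 0.3713]
step 5: x^-=[0.8065, -0.6666, 0.2896]  P^-=[0.3322 -0.2469 -0.2081; -0.2469 1.6039 0.3792; -0.2081 0.3792 0.4139]  S=[0.5377]  K=[0.6151; -0.9478; -0.3337]  nu=[-0.8609]  x^+=[0.2770, 0.1494, 0.5769]  P^+=[0.1288 0.0665 -0.0977; 0.0665 1.1208 0.2091; -0.0977 0.2091 0.3540]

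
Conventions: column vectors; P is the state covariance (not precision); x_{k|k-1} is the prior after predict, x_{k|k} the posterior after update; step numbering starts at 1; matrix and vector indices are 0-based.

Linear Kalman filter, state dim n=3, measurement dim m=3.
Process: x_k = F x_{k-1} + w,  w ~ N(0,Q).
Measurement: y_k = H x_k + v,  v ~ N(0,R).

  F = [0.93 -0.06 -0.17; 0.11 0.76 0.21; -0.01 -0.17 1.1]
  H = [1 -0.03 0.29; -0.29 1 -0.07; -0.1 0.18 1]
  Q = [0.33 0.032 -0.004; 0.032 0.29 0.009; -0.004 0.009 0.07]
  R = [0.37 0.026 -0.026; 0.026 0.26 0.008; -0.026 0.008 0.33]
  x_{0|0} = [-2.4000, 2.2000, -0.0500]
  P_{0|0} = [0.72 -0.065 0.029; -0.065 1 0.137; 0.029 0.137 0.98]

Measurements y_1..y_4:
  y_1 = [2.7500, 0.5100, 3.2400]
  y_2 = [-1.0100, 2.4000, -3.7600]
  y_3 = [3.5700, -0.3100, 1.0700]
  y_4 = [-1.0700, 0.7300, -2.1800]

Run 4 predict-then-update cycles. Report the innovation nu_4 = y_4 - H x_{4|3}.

innov = [-2.8728, 0.4822, -1.7674]

step 1: x^-=[-2.3555, 1.3975, -0.4050]  P^-=[0.9855 -0.0347 -0.1489; -0.0347 0.9537 0.2202; -0.1489 0.2202 1.2327]  S=[1.3720 -0.2612 0.0817; -0.2612 1.2859 0.3868; 0.0817 0.3868 1.7137]  K=[0.6881 -0.0504 -0.1695; 0.1398 0.7494 0.0549; 0.0876 -0.0742 0.7637]  nu=[5.2649, -1.5989, 3.1579]  x^+=[0.8128, 1.1085, 2.5865]  P^+=[0.2777 0.0797 -0.0608; 0.0797 0.2212 -0.0114; -0.0608 -0.0114 0.2451]
step 2: x^-=[0.2497, 1.4750, 2.6486]  P^-=[0.5882 0.0883 -0.1246; 0.0883 0.4388 0.0183; -0.1246 0.0183 0.3789]  S=[0.9126 -0.0519 -0.0817; -0.0519 0.6914 0.1174; -0.0817 0.1174 0.7573]  K=[0.5863 -0.0366 -0.1523; 0.1255 0.5989 0.0375; 0.0282 -0.0478 0.5315]  nu=[-1.9835, 1.1828, -6.6491]  x^+=[0.0558, 1.6852, -0.9981]  P^+=[0.2379 0.0697 -0.0545; 0.0697 0.1787 -0.0113; -0.0545 -0.0113 0.1709]
step 3: x^-=[0.1204, 1.0773, -1.3850]  P^-=[0.5505 0.0828 -0.1028; 0.0828 0.4092 0.0078; -0.1028 0.0078 0.2876]  S=[0.8804 -0.0501 -0.0843; -0.0501 0.6636 0.1016; -0.0843 0.1016 0.6567]  K=[0.5732 -0.0405 -0.1378; 0.1194 0.5830 0.0365; 0.0198 -0.0434 0.4650]  nu=[3.8835, -1.4493, 2.2731]  x^+=[2.0920, 0.7788, -0.1882]  P^+=[0.2310 0.0668 -0.0496; 0.0668 0.1736 -0.0110; -0.0496 -0.0110 0.1496]
step 4: x^-=[1.9308, 0.7825, -0.3604]  P^-=[0.5427 0.0819 -0.0933; 0.0819 0.4050 0.0044; -0.0933 0.0044 0.2615]  S=[0.8760 -0.0505 -0.0821; -0.0505 0.6600 0.0967; -0.0821 0.0967 0.6273]  K=[0.5712 -0.0416 -0.1305; 0.1180 0.5809 0.0362; 0.0189 -0.0433 0.4421]  nu=[-2.8728, 0.4822, -1.7674]  x^+=[0.5004, 0.6596, -1.2168]  P^+=[0.2294 0.0662 -0.0472; 0.0662 0.1728 -0.0110; -0.0472 -0.0110 0.1423]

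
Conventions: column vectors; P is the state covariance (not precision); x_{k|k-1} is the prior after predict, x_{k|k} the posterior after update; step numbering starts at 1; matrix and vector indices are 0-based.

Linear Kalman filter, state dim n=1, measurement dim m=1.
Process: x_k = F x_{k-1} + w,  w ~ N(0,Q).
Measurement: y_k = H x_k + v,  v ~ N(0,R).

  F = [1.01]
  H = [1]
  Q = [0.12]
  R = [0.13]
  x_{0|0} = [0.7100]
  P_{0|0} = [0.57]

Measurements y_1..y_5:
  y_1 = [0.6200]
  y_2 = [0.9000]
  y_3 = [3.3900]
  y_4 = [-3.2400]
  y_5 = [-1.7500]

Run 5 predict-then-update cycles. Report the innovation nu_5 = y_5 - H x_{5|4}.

innov = [-0.7197]

step 1: x^-=[0.7171]  P^-=[0.7015]  S=[0.8315]  K=[0.8436]  nu=[-0.0971]  x^+=[0.6352]  P^+=[0.1097]
step 2: x^-=[0.6415]  P^-=[0.2319]  S=[0.3619]  K=[0.6408]  nu=[0.2585]  x^+=[0.8071]  P^+=[0.0833]
step 3: x^-=[0.8152]  P^-=[0.2050]  S=[0.3350]  K=[0.6119]  nu=[2.5748]  x^+=[2.3908]  P^+=[0.0795]
step 4: x^-=[2.4147]  P^-=[0.2011]  S=[0.3311]  K=[0.6074]  nu=[-5.6547]  x^+=[-1.0201]  P^+=[0.0790]
step 5: x^-=[-1.0303]  P^-=[0.2006]  S=[0.3306]  K=[0.6067]  nu=[-0.7197]  x^+=[-1.4670]  P^+=[0.0789]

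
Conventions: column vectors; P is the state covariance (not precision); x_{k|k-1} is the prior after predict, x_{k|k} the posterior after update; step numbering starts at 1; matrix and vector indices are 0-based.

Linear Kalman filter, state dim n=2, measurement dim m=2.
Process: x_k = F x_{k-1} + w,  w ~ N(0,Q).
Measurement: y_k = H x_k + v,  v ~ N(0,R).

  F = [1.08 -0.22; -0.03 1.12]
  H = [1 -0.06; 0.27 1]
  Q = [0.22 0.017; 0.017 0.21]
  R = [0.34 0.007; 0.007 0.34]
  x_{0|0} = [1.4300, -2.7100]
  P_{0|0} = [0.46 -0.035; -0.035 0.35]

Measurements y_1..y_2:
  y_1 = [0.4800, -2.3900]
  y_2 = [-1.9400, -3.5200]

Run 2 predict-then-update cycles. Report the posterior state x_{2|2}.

x_post = [-0.7042, -2.9674]

step 1: x^-=[2.1406, -3.0781]  P^-=[0.7901 -0.1267; -0.1267 0.6518]  S=[1.1477 0.0566; 0.0566 0.9810]  K=[0.6927 0.0484; -0.1760 0.6397]  nu=[-1.8453, 0.1101]  x^+=[0.8677, -2.6828]  P^+=[0.2334 -0.0417; -0.0417 0.2275]
step 2: x^-=[1.5273, -3.0308]  P^-=[0.5230 -0.0974; -0.0974 0.4984]  S=[0.8765 0.0225; 0.0225 0.8240]  K=[0.6024 0.0368; -0.1600 0.5774]  nu=[-3.6492, -0.9016]  x^+=[-0.7042, -2.9674]  P^+=[0.2028 -0.0380; -0.0380 0.2055]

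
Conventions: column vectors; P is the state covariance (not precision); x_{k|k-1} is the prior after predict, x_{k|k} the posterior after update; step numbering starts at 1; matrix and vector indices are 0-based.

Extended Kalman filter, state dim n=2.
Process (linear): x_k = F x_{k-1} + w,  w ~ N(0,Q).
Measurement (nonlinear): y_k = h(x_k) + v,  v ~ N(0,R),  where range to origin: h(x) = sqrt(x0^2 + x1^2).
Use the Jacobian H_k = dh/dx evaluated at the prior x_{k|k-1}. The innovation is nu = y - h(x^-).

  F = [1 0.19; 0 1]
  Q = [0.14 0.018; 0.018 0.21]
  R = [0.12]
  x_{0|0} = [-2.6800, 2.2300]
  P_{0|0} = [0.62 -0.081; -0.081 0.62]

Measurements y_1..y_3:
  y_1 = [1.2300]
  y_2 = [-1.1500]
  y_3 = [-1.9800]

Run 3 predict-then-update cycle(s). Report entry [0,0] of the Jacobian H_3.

step 1: x^-=[-2.2563, 2.2300]  P^-=[0.7516 0.0548; 0.0548 0.8300]  H_jac=[-0.7112 0.7029]  S=[0.8555]  K=[-0.5798; 0.6364]  nu=[-1.9423]  x^+=[-1.1301, 0.9939]  P^+=[0.4640 0.3705; 0.3705 0.4835]
step 2: x^-=[-0.9413, 0.9939]  P^-=[0.7622 0.4804; 0.4804 0.6935]  H_jac=[-0.6876 0.7261]  S=[0.3664]  K=[-0.4787; 0.4728]  nu=[-2.5189]  x^+=[0.2645, -0.1970]  P^+=[0.6783 0.5633; 0.5633 0.6116]
step 3: x^-=[0.2271, -0.1970]  P^-=[1.0544 0.6975; 0.6975 0.8216]  H_jac=[0.7552 -0.6554]  S=[0.3839]  K=[0.8836; -0.0306]  nu=[-2.2806]  x^+=[-1.7881, -0.1273]  P^+=[0.7547 0.7079; 0.7079 0.8212]

H_jac[0,0] = 0.7552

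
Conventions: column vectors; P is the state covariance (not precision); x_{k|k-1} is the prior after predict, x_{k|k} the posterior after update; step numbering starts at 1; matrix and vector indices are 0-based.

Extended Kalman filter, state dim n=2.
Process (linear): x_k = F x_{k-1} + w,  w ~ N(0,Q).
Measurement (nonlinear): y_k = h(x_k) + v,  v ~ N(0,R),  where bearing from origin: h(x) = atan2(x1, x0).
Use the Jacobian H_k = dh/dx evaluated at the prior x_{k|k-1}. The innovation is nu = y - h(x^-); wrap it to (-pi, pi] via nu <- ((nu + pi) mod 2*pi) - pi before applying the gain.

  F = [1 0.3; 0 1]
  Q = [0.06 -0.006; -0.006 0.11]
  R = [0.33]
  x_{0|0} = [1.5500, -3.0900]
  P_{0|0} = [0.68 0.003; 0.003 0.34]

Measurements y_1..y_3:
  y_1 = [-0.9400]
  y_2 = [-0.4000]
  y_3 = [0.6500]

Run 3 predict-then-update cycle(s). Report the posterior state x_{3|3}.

step 1: x^-=[0.6230, -3.0900]  P^-=[0.7724 0.0990; 0.0990 0.4500]  H_jac=[0.3110 0.0627]  S=[0.4103]  K=[0.6005; 0.1438]  nu=[0.4318]  x^+=[0.8823, -3.0279]  P^+=[0.6244 0.0636; 0.0636 0.4415]
step 2: x^-=[-0.0260, -3.0279]  P^-=[0.7623 0.1900; 0.1900 0.5515]  H_jac=[0.3302 -0.0028]  S=[0.4128]  K=[0.6086; 0.1482]  nu=[1.1794]  x^+=[0.6917, -2.8531]  P^+=[0.6094 0.1528; 0.1528 0.5424]
step 3: x^-=[-0.1642, -2.8531]  P^-=[0.8099 0.3095; 0.3095 0.6524]  H_jac=[0.3493 -0.0201]  S=[0.4248]  K=[0.6515; 0.2237]  nu=[2.2783]  x^+=[1.3200, -2.3435]  P^+=[0.6297 0.2476; 0.2476 0.6312]

x_post = [1.3200, -2.3435]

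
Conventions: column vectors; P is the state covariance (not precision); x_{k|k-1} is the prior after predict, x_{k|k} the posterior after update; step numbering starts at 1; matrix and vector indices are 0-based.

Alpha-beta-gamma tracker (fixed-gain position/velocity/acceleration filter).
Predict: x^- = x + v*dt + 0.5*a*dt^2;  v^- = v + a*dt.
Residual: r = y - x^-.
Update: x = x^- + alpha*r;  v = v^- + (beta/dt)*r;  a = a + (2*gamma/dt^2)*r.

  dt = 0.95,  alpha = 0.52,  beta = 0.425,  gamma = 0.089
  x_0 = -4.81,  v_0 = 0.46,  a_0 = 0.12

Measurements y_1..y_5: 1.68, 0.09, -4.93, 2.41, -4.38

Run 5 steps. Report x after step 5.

x_post = -1.8595

step 1: x_pred=-4.3188  r=5.9988  x^+=-1.1994  v^+=3.2577  a^+=1.3032
step 2: x_pred=2.4834  r=-2.3934  x^+=1.2388  v^+=3.4250  a^+=0.8311
step 3: x_pred=4.8676  r=-9.7976  x^+=-0.2272  v^+=-0.1686  a^+=-1.1013
step 4: x_pred=-0.8843  r=3.2943  x^+=0.8287  v^+=0.2589  a^+=-0.4515
step 5: x_pred=0.8710  r=-5.2510  x^+=-1.8595  v^+=-2.5191  a^+=-1.4872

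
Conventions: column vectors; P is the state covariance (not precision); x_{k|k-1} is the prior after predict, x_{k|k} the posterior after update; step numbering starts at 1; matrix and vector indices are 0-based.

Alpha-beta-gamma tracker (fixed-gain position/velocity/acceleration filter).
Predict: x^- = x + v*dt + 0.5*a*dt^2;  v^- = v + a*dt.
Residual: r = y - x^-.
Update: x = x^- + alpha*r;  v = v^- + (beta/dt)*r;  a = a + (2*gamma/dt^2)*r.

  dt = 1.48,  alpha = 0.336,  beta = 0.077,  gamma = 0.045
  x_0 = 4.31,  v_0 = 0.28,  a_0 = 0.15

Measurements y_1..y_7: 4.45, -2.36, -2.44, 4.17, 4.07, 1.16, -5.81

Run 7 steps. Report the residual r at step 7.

step 1: x_pred=4.8887  r=-0.4387  x^+=4.7413  v^+=0.4792  a^+=0.1320
step 2: x_pred=5.5950  r=-7.9550  x^+=2.9221  v^+=0.2606  a^+=-0.1949
step 3: x_pred=3.0944  r=-5.5344  x^+=1.2348  v^+=-0.3157  a^+=-0.4223
step 4: x_pred=0.3051  r=3.8649  x^+=1.6037  v^+=-0.7396  a^+=-0.2635
step 5: x_pred=0.2205  r=3.8495  x^+=1.5139  v^+=-0.9293  a^+=-0.1053
step 6: x_pred=0.0232  r=1.1368  x^+=0.4052  v^+=-1.0260  a^+=-0.0586
step 7: x_pred=-1.1775  r=-4.6325  x^+=-2.7340  v^+=-1.3538  a^+=-0.2489

resid = -4.6325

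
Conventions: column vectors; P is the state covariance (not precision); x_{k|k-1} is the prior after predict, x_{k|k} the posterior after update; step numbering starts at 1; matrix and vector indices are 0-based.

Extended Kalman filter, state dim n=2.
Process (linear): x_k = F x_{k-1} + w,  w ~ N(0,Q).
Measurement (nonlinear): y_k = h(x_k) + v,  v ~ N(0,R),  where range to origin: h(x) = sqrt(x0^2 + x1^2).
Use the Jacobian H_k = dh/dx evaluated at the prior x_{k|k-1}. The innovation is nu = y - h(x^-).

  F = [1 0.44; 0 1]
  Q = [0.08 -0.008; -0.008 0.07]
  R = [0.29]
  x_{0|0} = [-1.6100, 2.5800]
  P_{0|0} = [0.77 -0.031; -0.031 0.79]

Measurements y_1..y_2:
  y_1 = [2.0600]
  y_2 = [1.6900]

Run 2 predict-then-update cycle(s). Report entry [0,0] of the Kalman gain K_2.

step 1: x^-=[-0.4748, 2.5800]  P^-=[0.9757 0.3086; 0.3086 0.8600]  H_jac=[-0.1810 0.9835]  S=[1.0439]  K=[0.1216; 0.7567]  nu=[-0.5633]  x^+=[-0.5433, 2.1537]  P^+=[0.9602 0.2126; 0.2126 0.2622]
step 2: x^-=[0.4044, 2.1537]  P^-=[1.2781 0.3200; 0.3200 0.3322]  H_jac=[0.1845 0.9828]  S=[0.7705]  K=[0.7142; 0.5004]  nu=[-0.5014]  x^+=[0.0463, 1.9028]  P^+=[0.8850 0.0446; 0.0446 0.1393]

K[0,0] = 0.7142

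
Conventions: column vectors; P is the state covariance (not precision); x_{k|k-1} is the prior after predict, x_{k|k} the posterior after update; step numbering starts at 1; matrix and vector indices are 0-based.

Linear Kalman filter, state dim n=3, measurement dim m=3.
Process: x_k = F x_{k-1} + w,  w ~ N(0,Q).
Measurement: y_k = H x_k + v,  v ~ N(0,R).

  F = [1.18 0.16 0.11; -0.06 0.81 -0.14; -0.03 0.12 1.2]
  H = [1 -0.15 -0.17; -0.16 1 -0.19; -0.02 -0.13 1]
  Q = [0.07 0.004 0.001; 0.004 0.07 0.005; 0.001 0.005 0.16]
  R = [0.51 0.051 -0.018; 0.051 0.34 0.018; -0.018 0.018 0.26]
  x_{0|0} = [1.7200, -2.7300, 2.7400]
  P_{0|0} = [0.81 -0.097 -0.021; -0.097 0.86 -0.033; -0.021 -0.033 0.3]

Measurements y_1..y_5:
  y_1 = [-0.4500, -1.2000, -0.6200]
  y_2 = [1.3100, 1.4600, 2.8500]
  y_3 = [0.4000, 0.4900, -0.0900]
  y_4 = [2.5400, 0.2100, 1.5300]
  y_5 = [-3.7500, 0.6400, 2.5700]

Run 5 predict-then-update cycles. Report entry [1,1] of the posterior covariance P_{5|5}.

P_post[1,1] = 0.0998

step 1: x^-=[1.8942, -2.6981, 2.9088]  P^-=[1.1802 -0.0369 -0.0213; -0.0369 0.6596 0.0126; -0.0213 0.0126 0.5978]  S=[1.7413 -0.2536 -0.1486; -0.2536 1.0571 -0.1613; -0.1486 -0.1613 0.8668]  K=[0.6833 -0.0360 0.0642; 0.0168 0.6371 0.0379; -0.0115 0.0100 0.6882]  nu=[-2.2544, 2.3538, -3.8417]  x^+=[0.0223, -1.3820, 0.3145]  P^+=[0.3621 0.0859 0.0222; 0.0859 0.2422 0.0542; 0.0222 0.0542 0.1868]
step 2: x^-=[-0.1603, -1.1648, 0.2108]  P^-=[0.6228 0.0880 0.0717; 0.0880 0.2136 0.0454; 0.0717 0.0454 0.4462]  S=[1.1021 0.0057 -0.0472; 0.0057 0.5446 -0.0572; -0.0472 -0.0572 0.6959]  K=[0.5467 -0.0414 0.1024; 0.0443 0.3558 0.0550; 0.0171 -0.0275 0.6296]  nu=[1.3314, 2.6392, 2.4845]  x^+=[0.7125, -0.0300, 1.7254]  P^+=[0.2903 0.0679 0.0307; 0.0679 0.1427 0.0398; 0.0307 0.0398 0.1687]
step 3: x^-=[1.0258, -0.3086, 2.0456]  P^-=[0.5148 0.0610 0.0765; 0.0610 0.1528 0.0249; 0.0765 0.0249 0.4140]  S=[0.9972 0.0055 -0.0299; 0.0055 0.4966 -0.0653; -0.0299 -0.0653 0.6676]  K=[0.4975 -0.0643 0.1033; 0.0334 0.2828 0.0348; 0.0209 -0.0531 0.6088]  nu=[-0.3243, 1.3514, -2.1552]  x^+=[0.5550, -0.0123, 0.6550]  P^+=[0.2614 0.0527 0.0288; 0.0527 0.1125 0.0292; 0.0288 0.0292 0.1613]
step 4: x^-=[0.7249, -0.1350, 0.7679]  P^-=[0.4672 0.0444 0.0691; 0.0444 0.1366 0.0136; 0.0691 0.0136 0.4001]  S=[0.9557 0.0010 -0.0307; 0.0010 0.4879 -0.0711; -0.0307 -0.0711 0.6565]  K=[0.4727 -0.0760 0.0961; 0.0230 0.2633 0.0219; 0.0183 -0.0634 0.5986]  nu=[1.9254, 0.6069, 0.7591]  x^+=[1.6620, 0.0858, 1.2191]  P^+=[0.2465 0.0443 0.0258; 0.0443 0.1028 0.0243; 0.0258 0.0243 0.1578]
step 5: x^-=[2.1089, -0.2009, 1.4233]  P^-=[0.4421 0.0366 0.0626; 0.0366 0.1321 0.0090; 0.0626 0.0090 0.3938]  S=[0.9347 -0.0008 -0.0342; -0.0008 0.4863 -0.0731; -0.0342 -0.0731 0.6516]  K=[0.4590 -0.0803 0.0903; 0.0171 0.2585 0.0162; 0.0156 -0.0667 0.5940]  nu=[-5.6471, 1.4487, 1.1628]  x^+=[-0.4945, 0.0957, 1.9295]  P^+=[0.2385 0.0404 0.0238; 0.0404 0.0998 0.0223; 0.0238 0.0223 0.1563]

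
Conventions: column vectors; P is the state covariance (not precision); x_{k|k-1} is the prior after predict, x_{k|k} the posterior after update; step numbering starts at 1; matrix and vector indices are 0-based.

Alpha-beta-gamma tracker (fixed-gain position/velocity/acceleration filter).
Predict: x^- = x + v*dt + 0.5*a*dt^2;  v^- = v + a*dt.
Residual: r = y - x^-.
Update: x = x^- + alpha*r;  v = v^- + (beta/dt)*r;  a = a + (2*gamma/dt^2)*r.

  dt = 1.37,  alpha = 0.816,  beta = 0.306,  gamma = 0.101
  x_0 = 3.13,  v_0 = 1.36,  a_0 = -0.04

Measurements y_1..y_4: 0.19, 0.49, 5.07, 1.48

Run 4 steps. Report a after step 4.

step 1: x_pred=4.9557  r=-4.7657  x^+=1.0669  v^+=0.2408  a^+=-0.5529
step 2: x_pred=0.8778  r=-0.3878  x^+=0.5614  v^+=-0.6033  a^+=-0.5946
step 3: x_pred=-0.8233  r=5.8933  x^+=3.9856  v^+=-0.1017  a^+=0.0396
step 4: x_pred=3.8835  r=-2.4035  x^+=1.9222  v^+=-0.5843  a^+=-0.2191

a_post = -0.2191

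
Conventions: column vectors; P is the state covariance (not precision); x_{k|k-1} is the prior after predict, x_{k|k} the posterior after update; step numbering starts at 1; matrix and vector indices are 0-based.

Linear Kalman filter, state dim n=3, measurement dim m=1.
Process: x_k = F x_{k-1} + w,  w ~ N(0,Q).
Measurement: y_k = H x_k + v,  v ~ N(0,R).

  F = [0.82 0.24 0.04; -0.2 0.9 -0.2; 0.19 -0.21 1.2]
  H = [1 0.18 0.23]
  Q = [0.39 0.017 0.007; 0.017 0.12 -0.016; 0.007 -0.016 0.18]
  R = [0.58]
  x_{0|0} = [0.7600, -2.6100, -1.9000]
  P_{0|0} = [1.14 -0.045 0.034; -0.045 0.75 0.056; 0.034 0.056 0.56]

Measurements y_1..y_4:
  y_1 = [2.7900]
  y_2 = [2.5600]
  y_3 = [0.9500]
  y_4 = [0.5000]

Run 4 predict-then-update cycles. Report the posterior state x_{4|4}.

step 1: x^-=[-0.0792, -2.1210, -1.5875]  P^-=[1.1862 -0.0500 0.2288; -0.0500 0.7943 -0.2917; 0.2288 -0.2917 1.0515]  S=[1.9107]  K=[0.6437; 0.0135; 0.2188]  nu=[3.6161]  x^+=[2.2484, -2.0720, -0.7962]  P^+=[0.3946 -0.0667 -0.0404; -0.0667 0.7939 -0.2973; -0.0404 -0.2973 0.9600]
step 2: x^-=[1.3145, -2.1553, -0.0931]  P^-=[0.6680 0.0806 -0.0402; 0.0806 0.9451 -0.7480; -0.0402 -0.7480 1.7484]  S=[1.3197]  K=[0.5102; 0.0596; 0.1723]  nu=[1.6548]  x^+=[2.1588, -2.0566, 0.1919]  P^+=[0.3245 0.0405 -0.1561; 0.0405 0.9404 -0.7616; -0.1561 -0.7616 1.7093]
step 3: x^-=[1.2843, -2.3211, 1.0724]  P^-=[0.6562 0.2171 -0.2807; 0.2171 1.2102 -1.4188; -0.2807 -1.4188 3.0040]  S=[1.2659]  K=[0.4982; 0.0858; 0.1223]  nu=[-0.1631]  x^+=[1.2030, -2.3351, 1.0524]  P^+=[0.3419 0.1630 -0.3578; 0.1630 1.2008 -1.4321; -0.3578 -1.4321 2.9850]
step 4: x^-=[0.4681, -2.5527, 1.9819]  P^-=[0.7071 0.3876 -0.6328; 0.3876 1.6540 -2.4449; -0.6328 -2.4449 5.0893]  S=[1.2559]  K=[0.5027; 0.0980; 0.0777]  nu=[0.0355]  x^+=[0.4860, -2.5492, 1.9846]  P^+=[0.3897 0.3258 -0.6819; 0.3258 1.6419 -2.4545; -0.6819 -2.4545 5.0817]

x_post = [0.4860, -2.5492, 1.9846]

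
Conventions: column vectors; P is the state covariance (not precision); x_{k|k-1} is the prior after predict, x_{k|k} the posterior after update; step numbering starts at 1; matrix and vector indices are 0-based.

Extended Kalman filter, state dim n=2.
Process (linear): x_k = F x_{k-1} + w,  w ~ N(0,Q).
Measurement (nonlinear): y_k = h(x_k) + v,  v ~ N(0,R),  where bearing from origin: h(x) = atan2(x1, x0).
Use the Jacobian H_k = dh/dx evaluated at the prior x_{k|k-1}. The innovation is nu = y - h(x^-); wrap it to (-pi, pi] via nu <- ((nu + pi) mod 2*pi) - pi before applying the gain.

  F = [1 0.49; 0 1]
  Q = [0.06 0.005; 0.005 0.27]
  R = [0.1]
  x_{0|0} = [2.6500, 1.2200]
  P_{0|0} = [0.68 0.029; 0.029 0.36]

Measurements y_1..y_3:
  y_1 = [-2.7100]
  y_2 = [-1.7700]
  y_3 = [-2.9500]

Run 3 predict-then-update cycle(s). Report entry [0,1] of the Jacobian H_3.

step 1: x^-=[3.2478, 1.2200]  P^-=[0.8549 0.2104; 0.2104 0.6300]  H_jac=[-0.1014 0.2698]  S=[0.1431]  K=[-0.2087; 1.0386]  nu=[-3.0693]  x^+=[3.8884, -1.9678]  P^+=[0.8486 0.2414; 0.2414 0.4756]
step 2: x^-=[2.9242, -1.9678]  P^-=[1.2594 0.4795; 0.4795 0.7456]  H_jac=[0.1584 0.2354]  S=[0.2087]  K=[1.4969; 1.2051]  nu=[-1.1777]  x^+=[1.1613, -3.3869]  P^+=[0.7919 0.1031; 0.1031 0.4426]
step 3: x^-=[-0.4983, -3.3869]  P^-=[1.0591 0.3249; 0.3249 0.7126]  H_jac=[0.2890 -0.0425]  S=[0.1818]  K=[1.6080; 0.3500]  nu=[-1.2331]  x^+=[-2.4812, -3.8185]  P^+=[0.5892 0.2227; 0.2227 0.6903]

H_jac[0,1] = -0.0425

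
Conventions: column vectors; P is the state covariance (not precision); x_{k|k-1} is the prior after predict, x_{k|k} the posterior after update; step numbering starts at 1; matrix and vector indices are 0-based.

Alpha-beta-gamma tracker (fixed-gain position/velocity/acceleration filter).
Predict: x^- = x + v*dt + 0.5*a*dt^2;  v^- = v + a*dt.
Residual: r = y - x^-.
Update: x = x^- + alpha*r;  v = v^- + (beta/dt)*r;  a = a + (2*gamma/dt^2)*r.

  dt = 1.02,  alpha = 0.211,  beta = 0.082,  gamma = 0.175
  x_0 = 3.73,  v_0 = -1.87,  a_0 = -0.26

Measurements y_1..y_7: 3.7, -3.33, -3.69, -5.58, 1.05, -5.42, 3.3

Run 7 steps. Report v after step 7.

step 1: x_pred=1.6873  r=2.0127  x^+=2.1120  v^+=-1.9734  a^+=0.4171
step 2: x_pred=0.3161  r=-3.6461  x^+=-0.4532  v^+=-1.8411  a^+=-0.8095
step 3: x_pred=-2.7522  r=-0.9378  x^+=-2.9501  v^+=-2.7422  a^+=-1.1250
step 4: x_pred=-6.3324  r=0.7524  x^+=-6.1736  v^+=-3.8292  a^+=-0.8719
step 5: x_pred=-10.5329  r=11.5829  x^+=-8.0889  v^+=-3.7873  a^+=3.0247
step 6: x_pred=-10.3785  r=4.9585  x^+=-9.3323  v^+=-0.3035  a^+=4.6928
step 7: x_pred=-7.2006  r=10.5006  x^+=-4.9850  v^+=5.3274  a^+=8.2253

v_post = 5.3274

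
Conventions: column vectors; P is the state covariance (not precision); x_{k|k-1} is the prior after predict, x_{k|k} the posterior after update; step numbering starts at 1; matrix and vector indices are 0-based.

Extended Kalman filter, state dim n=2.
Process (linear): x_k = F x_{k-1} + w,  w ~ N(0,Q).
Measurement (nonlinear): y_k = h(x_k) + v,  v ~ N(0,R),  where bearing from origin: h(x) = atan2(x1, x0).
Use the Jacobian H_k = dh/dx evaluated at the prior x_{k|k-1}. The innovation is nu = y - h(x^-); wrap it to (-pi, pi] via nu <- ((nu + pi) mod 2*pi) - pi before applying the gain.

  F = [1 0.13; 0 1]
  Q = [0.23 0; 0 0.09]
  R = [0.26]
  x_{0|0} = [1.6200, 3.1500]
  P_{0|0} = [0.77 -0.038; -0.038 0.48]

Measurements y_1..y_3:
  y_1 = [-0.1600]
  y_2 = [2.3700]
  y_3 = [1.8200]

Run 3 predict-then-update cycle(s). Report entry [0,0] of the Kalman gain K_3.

step 1: x^-=[2.0295, 3.1500]  P^-=[0.9982 0.0244; 0.0244 0.5700]  H_jac=[-0.2243 0.1445]  S=[0.3206]  K=[-0.6876; 0.2399]  nu=[-1.1584]  x^+=[2.8260, 2.8721]  P^+=[0.8467 0.0773; 0.0773 0.5515]
step 2: x^-=[3.1994, 2.8721]  P^-=[1.1061 0.1490; 0.1490 0.6415]  H_jac=[-0.1554 0.1731]  S=[0.2979]  K=[-0.4903; 0.2950]  nu=[1.6385]  x^+=[2.3960, 3.3555]  P^+=[1.0345 0.1921; 0.1921 0.6156]
step 3: x^-=[2.8322, 3.3555]  P^-=[1.3248 0.2721; 0.2721 0.7056]  H_jac=[-0.1740 0.1469]  S=[0.3014]  K=[-0.6323; 0.1868]  nu=[0.9502]  x^+=[2.2314, 3.5329]  P^+=[1.2043 0.3077; 0.3077 0.6951]

K[0,0] = -0.6323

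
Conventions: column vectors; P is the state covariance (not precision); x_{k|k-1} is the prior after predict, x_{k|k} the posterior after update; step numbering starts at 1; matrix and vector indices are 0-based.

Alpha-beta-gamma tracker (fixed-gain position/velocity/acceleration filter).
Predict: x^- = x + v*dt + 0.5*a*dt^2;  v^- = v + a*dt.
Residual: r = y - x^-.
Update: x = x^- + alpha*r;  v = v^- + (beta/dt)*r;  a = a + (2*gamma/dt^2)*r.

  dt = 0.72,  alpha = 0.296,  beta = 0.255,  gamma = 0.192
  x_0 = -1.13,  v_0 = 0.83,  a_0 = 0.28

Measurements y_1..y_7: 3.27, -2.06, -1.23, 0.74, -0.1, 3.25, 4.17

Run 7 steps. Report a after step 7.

a_post = 10.8495

step 1: x_pred=-0.4598  r=3.7298  x^+=0.6442  v^+=2.3526  a^+=3.0428
step 2: x_pred=3.1268  r=-5.1868  x^+=1.5915  v^+=2.7064  a^+=-0.7992
step 3: x_pred=3.3330  r=-4.5630  x^+=1.9823  v^+=0.5150  a^+=-4.1792
step 4: x_pred=1.2698  r=-0.5298  x^+=1.1130  v^+=-2.6817  a^+=-4.5717
step 5: x_pred=-2.0028  r=1.9028  x^+=-1.4396  v^+=-5.2994  a^+=-3.1622
step 6: x_pred=-6.0748  r=9.3248  x^+=-3.3146  v^+=-4.2737  a^+=3.7451
step 7: x_pred=-5.4210  r=9.5910  x^+=-2.5820  v^+=1.8196  a^+=10.8495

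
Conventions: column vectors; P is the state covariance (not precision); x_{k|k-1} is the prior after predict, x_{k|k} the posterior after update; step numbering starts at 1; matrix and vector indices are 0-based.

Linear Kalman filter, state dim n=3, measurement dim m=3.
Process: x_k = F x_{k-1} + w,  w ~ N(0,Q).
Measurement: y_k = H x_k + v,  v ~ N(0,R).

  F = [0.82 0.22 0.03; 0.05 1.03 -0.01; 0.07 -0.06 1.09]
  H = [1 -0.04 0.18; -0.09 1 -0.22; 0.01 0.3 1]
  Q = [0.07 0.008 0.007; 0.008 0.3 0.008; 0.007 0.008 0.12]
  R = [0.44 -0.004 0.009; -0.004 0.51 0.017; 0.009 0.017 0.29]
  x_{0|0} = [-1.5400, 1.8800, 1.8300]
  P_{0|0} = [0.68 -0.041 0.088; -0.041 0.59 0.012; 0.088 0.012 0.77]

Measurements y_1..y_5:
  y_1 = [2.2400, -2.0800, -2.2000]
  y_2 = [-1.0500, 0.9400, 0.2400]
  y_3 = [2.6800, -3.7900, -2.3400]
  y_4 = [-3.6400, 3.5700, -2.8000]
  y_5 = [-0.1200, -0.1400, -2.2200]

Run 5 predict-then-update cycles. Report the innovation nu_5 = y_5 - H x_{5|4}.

step 1: x^-=[-0.7943, 1.8411, 1.7741]  P^-=[0.5462 0.1340 0.1465; 0.1340 0.9231 -0.0191; 0.1465 -0.0191 1.0525]  S=[1.0640 -0.0355 0.3795; -0.0355 1.4786 0.0283; 0.3795 0.0283 1.4179]  K=[0.5380 0.0487 -0.0094; 0.0528 0.6173 0.1563; 0.0498 -0.1912 0.7298]  nu=[2.7886, -3.6023, -4.5185]  x^+=[0.5733, -0.9417, -0.6957]  P^+=[0.2403 0.0415 -0.0119; 0.0415 0.3127 -0.0379; -0.0119 -0.0379 0.2203]
step 2: x^-=[0.2421, -0.9343, -0.6616]  P^-=[0.2608 0.1231 0.0028; 0.1231 0.6374 -0.0532; 0.0028 -0.0532 0.3869]  S=[0.7062 0.0446 0.1125; 0.0446 1.1696 0.0708; 0.1125 0.0708 0.7031]  K=[0.3592 0.0713 -0.0045; 0.0697 0.5348 0.1330; 0.0294 -0.1522 0.5382]  nu=[-1.2104, 1.7505, 1.1795]  x^+=[-0.0732, 0.0743, -0.3289]  P^+=[0.1618 0.0467 -0.0125; 0.0467 0.2715 -0.0336; -0.0125 -0.0336 0.1640]
step 3: x^-=[-0.0535, 0.0762, -0.3681]  P^-=[0.2079 0.1152 -0.0027; 0.1152 0.5940 -0.0452; -0.0027 -0.0452 0.3187]  S=[0.6496 0.0486 0.0925; 0.0486 1.1202 0.0809; 0.0925 0.0809 0.6357]  K=[0.3068 0.0734 -0.0006; 0.0703 0.5171 0.1349; 0.0271 -0.1396 0.4938]  nu=[2.8028, -3.9520, -1.9942]  x^+=[0.5175, -2.0395, -0.7251]  P^+=[0.1386 0.0461 -0.0114; 0.0461 0.2631 -0.0308; -0.0114 -0.0308 0.1504]
step 4: x^-=[-0.0461, -2.0675, -0.6318]  P^-=[0.1917 0.1119 -0.0027; 0.1119 0.5849 -0.0415; -0.0027 -0.0415 0.3023]  S=[0.6331 0.0485 0.0885; 0.0485 1.1091 0.0854; 0.0885 0.0854 0.6207]  K=[0.2892 0.0731 0.0015; 0.0695 0.5129 0.1372; 0.0273 -0.1354 0.4817]  nu=[-3.5629, 5.4944, -1.5475]  x^+=[-0.6769, 0.2905, -2.2185]  P^+=[0.1307 0.0456 -0.0107; 0.0456 0.2612 -0.0297; -0.0107 -0.0297 0.1466]
step 5: x^-=[-0.5577, 0.2876, -2.4830]  P^-=[0.1862 0.1107 -0.0023; 0.1107 0.5828 -0.0401; -0.0023 -0.0401 0.2977]  S=[0.6276 0.0483 0.0877; 0.0483 1.1063 0.0871; 0.0877 0.0871 0.6167]  K=[0.2830 0.0729 0.0026; 0.0691 0.5118 0.1382; 0.0277 -0.1341 0.4781]  nu=[0.8961, -1.0240, 0.1823]  x^+=[-0.3783, -0.1494, -2.2337]  P^+=[0.1279 0.0453 -0.0103; 0.0453 0.2608 -0.0293; -0.0103 -0.0293 0.1455]

innov = [0.8961, -1.0240, 0.1823]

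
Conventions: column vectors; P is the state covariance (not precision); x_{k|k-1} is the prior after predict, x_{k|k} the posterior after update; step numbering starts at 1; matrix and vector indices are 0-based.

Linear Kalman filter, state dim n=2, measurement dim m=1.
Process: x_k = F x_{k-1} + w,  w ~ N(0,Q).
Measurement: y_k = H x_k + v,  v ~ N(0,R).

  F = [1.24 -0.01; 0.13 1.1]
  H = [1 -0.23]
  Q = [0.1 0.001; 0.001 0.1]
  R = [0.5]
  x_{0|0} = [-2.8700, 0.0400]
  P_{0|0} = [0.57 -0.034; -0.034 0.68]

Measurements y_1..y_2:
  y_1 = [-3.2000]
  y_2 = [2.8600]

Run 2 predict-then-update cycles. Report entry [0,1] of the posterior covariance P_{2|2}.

step 1: x^-=[-3.5592, -0.3291]  P^-=[0.9773 0.0391; 0.0391 0.9227]  S=[1.5082]  K=[0.6421; -0.1148]  nu=[0.2835]  x^+=[-3.3772, -0.3616]  P^+=[0.3556 0.1502; 0.1502 0.9028]
step 2: x^-=[-4.1841, -0.8368]  P^-=[0.6431 0.2531; 0.2531 1.2414]  S=[1.0924]  K=[0.5355; -0.0297]  nu=[6.8516]  x^+=[-0.5154, -1.0400]  P^+=[0.3299 0.2705; 0.2705 1.2404]

P_post[0,1] = 0.2705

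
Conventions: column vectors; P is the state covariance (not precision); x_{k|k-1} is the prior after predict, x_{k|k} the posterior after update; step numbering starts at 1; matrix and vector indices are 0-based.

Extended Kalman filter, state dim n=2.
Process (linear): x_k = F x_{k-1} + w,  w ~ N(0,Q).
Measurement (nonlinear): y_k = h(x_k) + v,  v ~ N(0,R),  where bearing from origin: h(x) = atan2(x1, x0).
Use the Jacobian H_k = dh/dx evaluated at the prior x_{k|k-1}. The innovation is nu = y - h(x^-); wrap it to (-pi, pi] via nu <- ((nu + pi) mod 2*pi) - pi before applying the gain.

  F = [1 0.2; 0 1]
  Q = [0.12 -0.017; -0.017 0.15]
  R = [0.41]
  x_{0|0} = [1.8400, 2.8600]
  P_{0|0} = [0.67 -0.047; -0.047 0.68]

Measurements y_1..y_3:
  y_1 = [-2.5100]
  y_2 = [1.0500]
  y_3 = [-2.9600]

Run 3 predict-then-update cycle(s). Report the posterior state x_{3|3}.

step 1: x^-=[2.4120, 2.8600]  P^-=[0.7984 0.0720; 0.0720 0.8300]  H_jac=[-0.2043 0.1723]  S=[0.4629]  K=[-0.3256; 0.2772]  nu=[2.9030]  x^+=[1.4668, 3.6647]  P^+=[0.7493 0.1138; 0.1138 0.7944]
step 2: x^-=[2.1997, 3.6647]  P^-=[0.9466 0.2557; 0.2557 0.9444]  H_jac=[-0.2006 0.1204]  S=[0.4494]  K=[-0.3540; 0.1389]  nu=[0.0198]  x^+=[2.1927, 3.6674]  P^+=[0.8903 0.2778; 0.2778 0.9358]
step 3: x^-=[2.9262, 3.6674]  P^-=[1.1588 0.4479; 0.4479 1.0858]  H_jac=[-0.1666 0.1329]  S=[0.4415]  K=[-0.3024; 0.1579]  nu=[2.4258]  x^+=[2.1925, 4.0504]  P^+=[1.1184 0.4690; 0.4690 1.0748]

x_post = [2.1925, 4.0504]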